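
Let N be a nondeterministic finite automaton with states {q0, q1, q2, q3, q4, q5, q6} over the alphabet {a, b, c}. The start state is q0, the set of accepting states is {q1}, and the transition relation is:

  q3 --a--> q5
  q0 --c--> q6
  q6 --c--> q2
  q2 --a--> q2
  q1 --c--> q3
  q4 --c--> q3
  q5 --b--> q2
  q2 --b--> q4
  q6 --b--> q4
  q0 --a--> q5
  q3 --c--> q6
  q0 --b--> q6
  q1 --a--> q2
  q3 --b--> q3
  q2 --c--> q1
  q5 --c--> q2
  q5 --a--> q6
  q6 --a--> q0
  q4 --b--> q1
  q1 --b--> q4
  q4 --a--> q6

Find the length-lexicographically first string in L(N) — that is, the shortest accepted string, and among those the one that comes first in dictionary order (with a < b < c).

A breadth-first search from q0 reaches an accepting state first via the path q0 → q5 → q2 → q1 on input abc.
No string of length < 3 is accepted (BFS exhausts all shorter strings without reaching an accepting state), and abc is the lexicographically least accepting string of length 3.

abc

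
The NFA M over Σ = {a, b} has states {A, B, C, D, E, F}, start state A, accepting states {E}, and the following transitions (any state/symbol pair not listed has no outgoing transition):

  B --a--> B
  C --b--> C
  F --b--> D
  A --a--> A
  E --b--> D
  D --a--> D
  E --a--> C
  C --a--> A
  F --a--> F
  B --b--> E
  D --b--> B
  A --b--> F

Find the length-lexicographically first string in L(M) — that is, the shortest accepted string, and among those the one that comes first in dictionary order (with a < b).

A breadth-first search from A reaches an accepting state first via the path A → F → D → B → E on input bbbb.
No string of length < 4 is accepted (BFS exhausts all shorter strings without reaching an accepting state), and bbbb is the lexicographically least accepting string of length 4.

bbbb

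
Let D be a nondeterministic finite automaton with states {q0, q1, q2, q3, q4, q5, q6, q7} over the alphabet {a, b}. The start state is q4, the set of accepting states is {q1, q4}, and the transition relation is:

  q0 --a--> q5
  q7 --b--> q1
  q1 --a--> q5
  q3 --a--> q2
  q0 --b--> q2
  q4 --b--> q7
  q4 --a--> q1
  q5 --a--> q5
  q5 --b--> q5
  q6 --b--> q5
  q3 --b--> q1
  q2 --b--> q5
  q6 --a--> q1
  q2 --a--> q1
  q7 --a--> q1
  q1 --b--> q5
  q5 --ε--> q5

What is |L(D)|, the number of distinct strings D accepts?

4

The useful subgraph on states {q1, q4, q7} is acyclic, so L(D) is finite; the longest accepting path visits 3 useful states, giving maximum string length 2.
Counting accepting paths from q4 by length: 1 of length 0, 1 of length 1, 2 of length 2. Total 4.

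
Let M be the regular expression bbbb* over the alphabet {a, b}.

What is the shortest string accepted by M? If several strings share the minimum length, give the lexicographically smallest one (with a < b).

By inspection of the expression, no string of length less than 3 matches, and bbb is the lexicographically first match of length 3.

bbb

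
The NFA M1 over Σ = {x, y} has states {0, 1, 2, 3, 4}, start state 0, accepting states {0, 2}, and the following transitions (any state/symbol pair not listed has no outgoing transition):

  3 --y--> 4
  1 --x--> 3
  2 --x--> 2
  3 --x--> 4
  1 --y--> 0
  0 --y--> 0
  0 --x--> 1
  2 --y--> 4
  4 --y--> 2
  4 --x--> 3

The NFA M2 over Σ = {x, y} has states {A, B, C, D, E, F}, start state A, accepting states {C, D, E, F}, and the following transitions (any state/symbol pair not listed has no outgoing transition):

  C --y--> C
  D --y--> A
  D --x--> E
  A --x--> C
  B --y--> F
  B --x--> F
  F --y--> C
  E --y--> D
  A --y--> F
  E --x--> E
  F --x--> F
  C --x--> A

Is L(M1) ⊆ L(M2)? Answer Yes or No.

The empty string ε is in L(M1) but not in L(M2).
So L(M1) ⊄ L(M2).

No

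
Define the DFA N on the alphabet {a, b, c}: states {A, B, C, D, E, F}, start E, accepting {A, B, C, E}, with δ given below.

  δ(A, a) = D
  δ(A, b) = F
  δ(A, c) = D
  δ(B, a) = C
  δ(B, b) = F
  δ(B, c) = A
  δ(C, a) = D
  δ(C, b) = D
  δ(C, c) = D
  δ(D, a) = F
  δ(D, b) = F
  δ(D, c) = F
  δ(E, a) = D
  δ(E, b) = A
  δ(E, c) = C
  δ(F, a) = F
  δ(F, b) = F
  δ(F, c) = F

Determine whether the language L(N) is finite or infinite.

The useful states (reachable from E and able to reach an accepting state) are {A, C, E}.
Restricted to these states the transition graph has no cycle, so every accepting path has bounded length and L is finite.

finite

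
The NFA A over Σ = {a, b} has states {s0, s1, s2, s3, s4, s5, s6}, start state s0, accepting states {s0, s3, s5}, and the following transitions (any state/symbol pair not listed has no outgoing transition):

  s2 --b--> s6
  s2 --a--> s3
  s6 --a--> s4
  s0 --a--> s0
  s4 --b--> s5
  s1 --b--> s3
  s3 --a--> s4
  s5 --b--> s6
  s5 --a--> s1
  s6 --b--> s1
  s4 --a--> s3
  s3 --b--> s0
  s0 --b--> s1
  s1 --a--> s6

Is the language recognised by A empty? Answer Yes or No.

The empty string ε is accepted: the run s0 ends in the accepting state s0.
Since at least one string is accepted, L(A) is not empty.

No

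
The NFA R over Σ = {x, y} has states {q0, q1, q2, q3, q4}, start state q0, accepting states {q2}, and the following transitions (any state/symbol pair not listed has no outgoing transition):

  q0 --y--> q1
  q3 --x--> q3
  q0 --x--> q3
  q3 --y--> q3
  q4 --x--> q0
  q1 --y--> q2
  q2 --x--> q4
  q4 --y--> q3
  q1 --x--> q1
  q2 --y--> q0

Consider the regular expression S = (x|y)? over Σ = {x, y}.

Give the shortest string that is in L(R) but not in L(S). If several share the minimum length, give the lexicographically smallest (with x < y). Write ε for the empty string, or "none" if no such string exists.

The string yy is accepted by R but not by S.
No shorter string lies in the difference, and yy is the lexicographically first length-2 string in L(R) \ L(S).

yy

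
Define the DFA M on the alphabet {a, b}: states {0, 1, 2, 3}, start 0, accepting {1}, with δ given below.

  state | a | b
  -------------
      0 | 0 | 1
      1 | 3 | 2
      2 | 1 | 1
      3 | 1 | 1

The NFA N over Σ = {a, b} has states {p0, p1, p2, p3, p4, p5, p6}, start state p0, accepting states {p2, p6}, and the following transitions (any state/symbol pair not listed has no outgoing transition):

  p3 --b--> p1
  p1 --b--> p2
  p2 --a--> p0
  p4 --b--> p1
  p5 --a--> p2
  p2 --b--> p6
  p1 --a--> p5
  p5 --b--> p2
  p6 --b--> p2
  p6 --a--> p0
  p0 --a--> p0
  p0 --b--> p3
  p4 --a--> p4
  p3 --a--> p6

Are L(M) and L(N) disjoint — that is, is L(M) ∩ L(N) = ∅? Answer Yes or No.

The string bab is accepted by both M and N.
Hence L(M) ∩ L(N) ≠ ∅.

No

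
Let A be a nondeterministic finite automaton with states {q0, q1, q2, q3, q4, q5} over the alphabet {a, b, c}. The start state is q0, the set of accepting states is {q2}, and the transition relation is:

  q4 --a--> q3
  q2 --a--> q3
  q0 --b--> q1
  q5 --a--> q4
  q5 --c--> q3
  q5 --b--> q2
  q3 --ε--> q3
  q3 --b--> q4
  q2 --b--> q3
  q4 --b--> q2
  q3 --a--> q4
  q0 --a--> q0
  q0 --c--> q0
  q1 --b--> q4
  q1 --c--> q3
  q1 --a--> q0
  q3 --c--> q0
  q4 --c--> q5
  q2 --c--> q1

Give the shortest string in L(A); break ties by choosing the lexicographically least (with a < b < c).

A breadth-first search from q0 reaches an accepting state first via the path q0 → q1 → q4 → q2 on input bbb.
No string of length < 3 is accepted (BFS exhausts all shorter strings without reaching an accepting state), and bbb is the lexicographically least accepting string of length 3.

bbb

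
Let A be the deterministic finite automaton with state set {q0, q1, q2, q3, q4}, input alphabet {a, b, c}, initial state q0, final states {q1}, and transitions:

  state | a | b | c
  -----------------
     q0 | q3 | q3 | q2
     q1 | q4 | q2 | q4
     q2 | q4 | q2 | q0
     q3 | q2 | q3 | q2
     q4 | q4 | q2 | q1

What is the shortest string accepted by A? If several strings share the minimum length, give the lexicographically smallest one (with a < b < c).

A breadth-first search from q0 reaches an accepting state first via the path q0 → q2 → q4 → q1 on input cac.
No string of length < 3 is accepted (BFS exhausts all shorter strings without reaching an accepting state), and cac is the lexicographically least accepting string of length 3.

cac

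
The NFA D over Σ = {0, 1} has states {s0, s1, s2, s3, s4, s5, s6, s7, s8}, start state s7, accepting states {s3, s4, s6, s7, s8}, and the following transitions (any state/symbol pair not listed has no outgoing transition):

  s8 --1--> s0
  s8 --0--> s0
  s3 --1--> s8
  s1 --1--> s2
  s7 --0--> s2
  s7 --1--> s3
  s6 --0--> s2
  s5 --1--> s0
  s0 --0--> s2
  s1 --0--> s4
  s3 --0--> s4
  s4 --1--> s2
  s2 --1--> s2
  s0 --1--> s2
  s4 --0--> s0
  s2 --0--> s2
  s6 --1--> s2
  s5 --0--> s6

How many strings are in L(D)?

The useful subgraph on states {s3, s4, s7, s8} is acyclic, so L(D) is finite; the longest accepting path visits 3 useful states, giving maximum string length 2.
Counting accepting paths from s7 by length: 1 of length 0, 1 of length 1, 2 of length 2. Total 4.

4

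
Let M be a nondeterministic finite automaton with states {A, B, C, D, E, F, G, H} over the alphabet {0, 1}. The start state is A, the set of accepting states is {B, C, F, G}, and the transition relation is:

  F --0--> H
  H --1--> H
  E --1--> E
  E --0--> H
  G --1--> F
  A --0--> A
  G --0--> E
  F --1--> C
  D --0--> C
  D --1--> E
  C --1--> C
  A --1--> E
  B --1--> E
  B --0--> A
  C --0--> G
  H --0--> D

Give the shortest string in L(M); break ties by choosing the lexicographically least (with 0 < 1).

A breadth-first search from A reaches an accepting state first via the path A → E → H → D → C on input 1000.
No string of length < 4 is accepted (BFS exhausts all shorter strings without reaching an accepting state), and 1000 is the lexicographically least accepting string of length 4.

1000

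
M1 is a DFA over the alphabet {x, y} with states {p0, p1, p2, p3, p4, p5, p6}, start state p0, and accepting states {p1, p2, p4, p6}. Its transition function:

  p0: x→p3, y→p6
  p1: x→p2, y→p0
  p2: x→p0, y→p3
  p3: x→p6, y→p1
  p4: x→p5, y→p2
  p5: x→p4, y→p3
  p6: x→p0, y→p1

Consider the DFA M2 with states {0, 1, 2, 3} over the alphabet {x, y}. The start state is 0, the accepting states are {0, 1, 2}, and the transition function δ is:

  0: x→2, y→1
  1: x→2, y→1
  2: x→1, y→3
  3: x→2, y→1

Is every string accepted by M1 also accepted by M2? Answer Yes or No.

The string xy is in L(M1) but not in L(M2).
So L(M1) ⊄ L(M2).

No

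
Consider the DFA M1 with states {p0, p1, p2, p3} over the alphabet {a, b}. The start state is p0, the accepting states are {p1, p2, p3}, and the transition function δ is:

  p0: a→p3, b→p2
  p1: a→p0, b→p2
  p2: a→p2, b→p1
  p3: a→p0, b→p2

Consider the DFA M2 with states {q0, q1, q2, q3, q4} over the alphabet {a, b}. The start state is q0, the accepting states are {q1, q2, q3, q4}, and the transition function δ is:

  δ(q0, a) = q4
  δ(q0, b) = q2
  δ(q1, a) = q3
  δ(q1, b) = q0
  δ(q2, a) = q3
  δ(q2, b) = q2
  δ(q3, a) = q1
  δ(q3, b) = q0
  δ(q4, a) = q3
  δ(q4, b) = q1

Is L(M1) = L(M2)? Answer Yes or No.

The string aab is accepted by M1 but rejected by M2.
So L(M1) ≠ L(M2).

No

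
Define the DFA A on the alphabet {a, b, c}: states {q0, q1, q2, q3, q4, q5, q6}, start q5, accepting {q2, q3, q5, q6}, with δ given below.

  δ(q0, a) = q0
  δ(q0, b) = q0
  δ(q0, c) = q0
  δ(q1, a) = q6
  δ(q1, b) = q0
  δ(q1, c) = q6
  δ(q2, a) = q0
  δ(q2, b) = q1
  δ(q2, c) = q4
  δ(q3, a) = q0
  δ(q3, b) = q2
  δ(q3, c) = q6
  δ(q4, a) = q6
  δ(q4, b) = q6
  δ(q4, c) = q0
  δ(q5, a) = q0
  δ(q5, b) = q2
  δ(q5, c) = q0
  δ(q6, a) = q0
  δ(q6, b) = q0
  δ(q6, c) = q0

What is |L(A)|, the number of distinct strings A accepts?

The useful subgraph on states {q1, q2, q4, q5, q6} is acyclic, so L(A) is finite; the longest accepting path visits 4 useful states, giving maximum string length 3.
Counting accepting paths from q5 by length: 1 of length 0, 1 of length 1, 4 of length 3. Total 6.

6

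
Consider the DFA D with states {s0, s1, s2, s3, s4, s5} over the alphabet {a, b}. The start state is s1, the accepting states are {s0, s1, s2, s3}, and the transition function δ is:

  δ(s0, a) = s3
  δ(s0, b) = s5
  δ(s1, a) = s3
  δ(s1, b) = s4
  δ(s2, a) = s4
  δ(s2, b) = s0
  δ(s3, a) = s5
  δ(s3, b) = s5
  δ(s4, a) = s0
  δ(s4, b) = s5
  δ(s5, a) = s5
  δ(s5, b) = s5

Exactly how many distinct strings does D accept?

The useful subgraph on states {s0, s1, s3, s4} is acyclic, so L(D) is finite; the longest accepting path visits 4 useful states, giving maximum string length 3.
Counting accepting paths from s1 by length: 1 of length 0, 1 of length 1, 1 of length 2, 1 of length 3. Total 4.

4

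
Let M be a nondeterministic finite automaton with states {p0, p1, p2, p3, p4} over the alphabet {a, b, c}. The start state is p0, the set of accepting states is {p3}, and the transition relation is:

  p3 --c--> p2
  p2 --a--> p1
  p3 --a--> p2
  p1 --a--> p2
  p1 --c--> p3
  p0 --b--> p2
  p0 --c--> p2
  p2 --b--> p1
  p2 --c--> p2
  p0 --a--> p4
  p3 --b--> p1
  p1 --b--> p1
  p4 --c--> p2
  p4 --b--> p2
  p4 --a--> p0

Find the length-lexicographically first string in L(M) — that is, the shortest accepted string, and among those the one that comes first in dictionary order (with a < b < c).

bac

A breadth-first search from p0 reaches an accepting state first via the path p0 → p2 → p1 → p3 on input bac.
No string of length < 3 is accepted (BFS exhausts all shorter strings without reaching an accepting state), and bac is the lexicographically least accepting string of length 3.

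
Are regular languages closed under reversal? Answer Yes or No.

Yes

Reverse every transition of an NFA for L, make the old start state the unique accepting state, and add a fresh start state with ε-moves to the old accepting states; this NFA accepts Lᴿ.
So the regular languages are closed under reversal.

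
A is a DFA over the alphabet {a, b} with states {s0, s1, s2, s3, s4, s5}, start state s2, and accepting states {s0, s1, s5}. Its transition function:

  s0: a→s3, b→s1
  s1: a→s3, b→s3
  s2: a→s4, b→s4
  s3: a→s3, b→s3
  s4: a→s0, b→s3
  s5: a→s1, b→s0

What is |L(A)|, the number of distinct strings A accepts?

4

The useful subgraph on states {s0, s1, s2, s4} is acyclic, so L(A) is finite; the longest accepting path visits 4 useful states, giving maximum string length 3.
Counting accepting paths from s2 by length: 2 of length 2, 2 of length 3. Total 4.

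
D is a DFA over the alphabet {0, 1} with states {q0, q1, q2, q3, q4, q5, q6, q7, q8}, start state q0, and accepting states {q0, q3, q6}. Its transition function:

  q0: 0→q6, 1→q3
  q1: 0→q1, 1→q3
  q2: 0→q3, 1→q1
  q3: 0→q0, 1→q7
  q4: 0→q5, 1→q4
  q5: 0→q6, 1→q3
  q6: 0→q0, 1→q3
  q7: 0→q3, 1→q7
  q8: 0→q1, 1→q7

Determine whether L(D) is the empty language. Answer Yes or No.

No

The empty string ε is accepted: the run q0 ends in the accepting state q0.
Since at least one string is accepted, L(D) is not empty.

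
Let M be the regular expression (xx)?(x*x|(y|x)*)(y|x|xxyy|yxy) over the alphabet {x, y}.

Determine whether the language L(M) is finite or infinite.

The expression contains a Kleene star applied to a subexpression that matches at least one nonempty string, so it matches strings of unbounded length.
Hence L(M) is infinite.

infinite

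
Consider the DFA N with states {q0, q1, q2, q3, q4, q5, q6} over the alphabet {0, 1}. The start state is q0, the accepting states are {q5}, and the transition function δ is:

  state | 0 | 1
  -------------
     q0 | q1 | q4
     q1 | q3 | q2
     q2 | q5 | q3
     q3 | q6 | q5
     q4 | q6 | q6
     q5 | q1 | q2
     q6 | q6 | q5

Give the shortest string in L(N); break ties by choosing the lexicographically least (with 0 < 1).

A breadth-first search from q0 reaches an accepting state first via the path q0 → q1 → q3 → q5 on input 001.
No string of length < 3 is accepted (BFS exhausts all shorter strings without reaching an accepting state), and 001 is the lexicographically least accepting string of length 3.

001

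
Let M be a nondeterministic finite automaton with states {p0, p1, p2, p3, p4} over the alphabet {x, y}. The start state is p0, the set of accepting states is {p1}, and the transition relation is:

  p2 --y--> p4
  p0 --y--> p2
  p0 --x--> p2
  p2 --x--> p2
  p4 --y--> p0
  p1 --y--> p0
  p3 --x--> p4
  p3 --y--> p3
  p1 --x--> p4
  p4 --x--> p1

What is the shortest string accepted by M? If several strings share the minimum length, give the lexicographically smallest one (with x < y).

A breadth-first search from p0 reaches an accepting state first via the path p0 → p2 → p4 → p1 on input xyx.
No string of length < 3 is accepted (BFS exhausts all shorter strings without reaching an accepting state), and xyx is the lexicographically least accepting string of length 3.

xyx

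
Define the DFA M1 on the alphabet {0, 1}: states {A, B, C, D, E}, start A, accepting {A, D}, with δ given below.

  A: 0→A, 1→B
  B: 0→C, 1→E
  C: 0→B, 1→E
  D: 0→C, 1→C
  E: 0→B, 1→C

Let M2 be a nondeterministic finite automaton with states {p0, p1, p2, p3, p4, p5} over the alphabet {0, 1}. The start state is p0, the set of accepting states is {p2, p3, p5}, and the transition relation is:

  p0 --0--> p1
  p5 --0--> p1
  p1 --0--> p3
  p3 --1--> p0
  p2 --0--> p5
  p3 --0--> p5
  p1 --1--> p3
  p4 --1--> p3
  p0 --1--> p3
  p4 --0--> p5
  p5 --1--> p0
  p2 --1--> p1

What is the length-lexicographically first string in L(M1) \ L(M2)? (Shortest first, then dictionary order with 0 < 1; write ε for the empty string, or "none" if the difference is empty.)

ε

The empty string ε is accepted by M1 but not by M2.
Since ε is the unique shortest string, it is the required witness.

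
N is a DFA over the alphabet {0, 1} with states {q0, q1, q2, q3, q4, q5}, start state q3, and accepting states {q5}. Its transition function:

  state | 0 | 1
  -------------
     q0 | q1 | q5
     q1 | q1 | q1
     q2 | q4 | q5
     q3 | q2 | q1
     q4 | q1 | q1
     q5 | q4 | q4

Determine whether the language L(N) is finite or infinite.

finite

The useful states (reachable from q3 and able to reach an accepting state) are {q2, q3, q5}.
Restricted to these states the transition graph has no cycle, so every accepting path has bounded length and L is finite.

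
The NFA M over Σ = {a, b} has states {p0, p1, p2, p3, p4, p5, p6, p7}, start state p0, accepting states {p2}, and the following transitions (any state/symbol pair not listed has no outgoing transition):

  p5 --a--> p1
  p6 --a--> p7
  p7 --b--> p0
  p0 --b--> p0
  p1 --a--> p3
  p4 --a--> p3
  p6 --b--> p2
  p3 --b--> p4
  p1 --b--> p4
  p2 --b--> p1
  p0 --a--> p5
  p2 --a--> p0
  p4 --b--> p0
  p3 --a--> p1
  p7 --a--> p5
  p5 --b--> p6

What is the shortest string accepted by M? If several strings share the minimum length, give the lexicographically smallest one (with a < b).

A breadth-first search from p0 reaches an accepting state first via the path p0 → p5 → p6 → p2 on input abb.
No string of length < 3 is accepted (BFS exhausts all shorter strings without reaching an accepting state), and abb is the lexicographically least accepting string of length 3.

abb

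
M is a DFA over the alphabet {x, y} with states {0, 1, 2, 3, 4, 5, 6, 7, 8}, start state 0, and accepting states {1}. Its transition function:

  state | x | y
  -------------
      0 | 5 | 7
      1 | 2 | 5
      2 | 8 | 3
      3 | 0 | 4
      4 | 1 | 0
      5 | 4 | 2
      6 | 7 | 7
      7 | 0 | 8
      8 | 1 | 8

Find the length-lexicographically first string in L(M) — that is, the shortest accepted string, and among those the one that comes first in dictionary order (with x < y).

A breadth-first search from 0 reaches an accepting state first via the path 0 → 5 → 4 → 1 on input xxx.
No string of length < 3 is accepted (BFS exhausts all shorter strings without reaching an accepting state), and xxx is the lexicographically least accepting string of length 3.

xxx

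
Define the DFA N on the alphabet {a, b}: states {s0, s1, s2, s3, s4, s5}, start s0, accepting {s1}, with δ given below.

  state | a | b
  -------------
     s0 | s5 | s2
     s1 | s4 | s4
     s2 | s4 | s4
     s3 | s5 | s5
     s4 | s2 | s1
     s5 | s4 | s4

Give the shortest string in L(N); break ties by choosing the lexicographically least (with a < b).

A breadth-first search from s0 reaches an accepting state first via the path s0 → s5 → s4 → s1 on input aab.
No string of length < 3 is accepted (BFS exhausts all shorter strings without reaching an accepting state), and aab is the lexicographically least accepting string of length 3.

aab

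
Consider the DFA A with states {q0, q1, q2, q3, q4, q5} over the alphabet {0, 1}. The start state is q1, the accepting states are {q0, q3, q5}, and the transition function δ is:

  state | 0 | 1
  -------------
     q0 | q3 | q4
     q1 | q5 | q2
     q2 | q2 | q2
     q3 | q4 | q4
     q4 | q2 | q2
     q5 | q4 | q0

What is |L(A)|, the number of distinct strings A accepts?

3

The useful subgraph on states {q0, q1, q3, q5} is acyclic, so L(A) is finite; the longest accepting path visits 4 useful states, giving maximum string length 3.
Counting accepting paths from q1 by length: 1 of length 1, 1 of length 2, 1 of length 3. Total 3.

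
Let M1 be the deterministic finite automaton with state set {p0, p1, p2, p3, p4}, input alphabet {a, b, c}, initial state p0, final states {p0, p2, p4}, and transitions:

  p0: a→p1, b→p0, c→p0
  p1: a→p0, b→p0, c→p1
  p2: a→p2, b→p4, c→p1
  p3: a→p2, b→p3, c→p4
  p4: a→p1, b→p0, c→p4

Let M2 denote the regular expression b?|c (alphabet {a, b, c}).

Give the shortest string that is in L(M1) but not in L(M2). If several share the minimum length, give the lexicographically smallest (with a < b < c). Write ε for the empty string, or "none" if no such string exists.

aa

The string aa is accepted by M1 but not by M2.
No shorter string lies in the difference, and aa is the lexicographically first length-2 string in L(M1) \ L(M2).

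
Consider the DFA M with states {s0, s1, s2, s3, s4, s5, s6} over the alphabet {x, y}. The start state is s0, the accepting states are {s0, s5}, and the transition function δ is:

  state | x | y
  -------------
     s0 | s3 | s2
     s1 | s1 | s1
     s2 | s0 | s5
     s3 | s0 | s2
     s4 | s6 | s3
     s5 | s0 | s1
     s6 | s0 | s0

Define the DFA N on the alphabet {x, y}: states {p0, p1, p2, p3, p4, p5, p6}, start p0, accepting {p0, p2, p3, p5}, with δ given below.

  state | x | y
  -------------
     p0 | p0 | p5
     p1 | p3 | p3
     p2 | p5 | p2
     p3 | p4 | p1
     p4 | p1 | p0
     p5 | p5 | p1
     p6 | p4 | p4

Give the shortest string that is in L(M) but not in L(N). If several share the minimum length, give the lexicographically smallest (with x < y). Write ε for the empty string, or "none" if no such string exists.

yy

The string yy is accepted by M but not by N.
No shorter string lies in the difference, and yy is the lexicographically first length-2 string in L(M) \ L(N).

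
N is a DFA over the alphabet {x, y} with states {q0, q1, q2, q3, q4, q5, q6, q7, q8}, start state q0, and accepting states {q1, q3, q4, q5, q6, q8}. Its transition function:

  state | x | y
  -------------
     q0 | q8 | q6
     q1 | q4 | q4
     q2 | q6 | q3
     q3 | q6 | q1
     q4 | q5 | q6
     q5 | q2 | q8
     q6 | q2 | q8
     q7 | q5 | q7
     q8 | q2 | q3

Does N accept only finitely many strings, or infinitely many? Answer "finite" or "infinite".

infinite

State q8 is reachable from the start and can reach an accepting state, and it lies on the cycle q8 → q2 → q3 → q1 → q4 → q5 → q8.
Traversing that cycle any number of times yields accepted strings of unbounded length, so the language is infinite.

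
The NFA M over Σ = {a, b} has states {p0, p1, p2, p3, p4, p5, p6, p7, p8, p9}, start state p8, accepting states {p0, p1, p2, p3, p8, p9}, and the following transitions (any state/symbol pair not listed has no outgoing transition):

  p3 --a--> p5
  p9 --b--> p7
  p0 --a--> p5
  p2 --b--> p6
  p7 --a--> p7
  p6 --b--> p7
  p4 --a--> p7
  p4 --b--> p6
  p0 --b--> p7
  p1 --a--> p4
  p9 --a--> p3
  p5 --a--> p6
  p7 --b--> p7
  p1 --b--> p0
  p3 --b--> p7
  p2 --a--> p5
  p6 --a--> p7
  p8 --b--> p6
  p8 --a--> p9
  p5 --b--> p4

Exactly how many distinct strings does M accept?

3

The useful subgraph on states {p3, p8, p9} is acyclic, so L(M) is finite; the longest accepting path visits 3 useful states, giving maximum string length 2.
Counting accepting paths from p8 by length: 1 of length 0, 1 of length 1, 1 of length 2. Total 3.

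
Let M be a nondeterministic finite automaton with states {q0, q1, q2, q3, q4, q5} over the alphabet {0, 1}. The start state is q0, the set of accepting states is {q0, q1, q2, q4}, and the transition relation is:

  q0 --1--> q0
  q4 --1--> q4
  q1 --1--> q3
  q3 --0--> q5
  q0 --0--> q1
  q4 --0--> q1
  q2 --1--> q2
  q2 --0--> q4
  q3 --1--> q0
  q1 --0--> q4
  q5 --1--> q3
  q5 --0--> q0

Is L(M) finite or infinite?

infinite

State q0 is reachable from the start and can reach an accepting state, and it lies on the cycle q0 → q0.
Traversing that cycle any number of times yields accepted strings of unbounded length, so the language is infinite.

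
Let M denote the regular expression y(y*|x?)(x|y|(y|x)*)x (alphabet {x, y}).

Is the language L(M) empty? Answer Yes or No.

The string yx matches the expression, so it belongs to L(M).
Since L(M) contains at least one string, it is not empty.

No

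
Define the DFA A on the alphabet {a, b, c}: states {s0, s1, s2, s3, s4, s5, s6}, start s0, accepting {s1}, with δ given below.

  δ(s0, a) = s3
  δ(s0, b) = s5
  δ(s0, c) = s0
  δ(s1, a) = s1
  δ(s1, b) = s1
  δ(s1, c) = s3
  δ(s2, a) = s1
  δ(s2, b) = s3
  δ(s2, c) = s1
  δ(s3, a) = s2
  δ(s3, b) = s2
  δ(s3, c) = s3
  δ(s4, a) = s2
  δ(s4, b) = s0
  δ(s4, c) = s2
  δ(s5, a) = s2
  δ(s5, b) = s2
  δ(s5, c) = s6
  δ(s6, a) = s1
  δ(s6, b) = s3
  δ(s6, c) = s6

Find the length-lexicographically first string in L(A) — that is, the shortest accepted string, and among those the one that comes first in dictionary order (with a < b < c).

A breadth-first search from s0 reaches an accepting state first via the path s0 → s3 → s2 → s1 on input aaa.
No string of length < 3 is accepted (BFS exhausts all shorter strings without reaching an accepting state), and aaa is the lexicographically least accepting string of length 3.

aaa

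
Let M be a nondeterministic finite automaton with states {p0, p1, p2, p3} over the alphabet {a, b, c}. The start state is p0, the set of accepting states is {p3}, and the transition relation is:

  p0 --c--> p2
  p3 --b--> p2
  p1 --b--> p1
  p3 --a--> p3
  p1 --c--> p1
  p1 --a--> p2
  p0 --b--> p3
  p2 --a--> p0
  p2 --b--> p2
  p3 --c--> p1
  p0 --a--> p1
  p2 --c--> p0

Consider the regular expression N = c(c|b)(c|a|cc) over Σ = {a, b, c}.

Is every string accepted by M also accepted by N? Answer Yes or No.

No

The string b is in L(M) but not in L(N).
So L(M) ⊄ L(N).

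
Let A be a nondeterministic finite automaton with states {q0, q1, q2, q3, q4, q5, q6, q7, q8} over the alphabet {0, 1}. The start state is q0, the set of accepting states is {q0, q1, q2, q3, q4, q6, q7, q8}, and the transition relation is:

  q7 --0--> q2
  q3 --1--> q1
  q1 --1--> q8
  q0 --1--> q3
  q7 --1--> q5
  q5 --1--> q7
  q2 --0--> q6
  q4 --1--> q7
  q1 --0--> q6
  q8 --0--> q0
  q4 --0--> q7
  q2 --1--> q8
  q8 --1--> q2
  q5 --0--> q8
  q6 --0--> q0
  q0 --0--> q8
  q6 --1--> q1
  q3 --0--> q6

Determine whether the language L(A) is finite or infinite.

State q0 is reachable from the start and can reach an accepting state, and it lies on the cycle q0 → q8 → q0.
Traversing that cycle any number of times yields accepted strings of unbounded length, so the language is infinite.

infinite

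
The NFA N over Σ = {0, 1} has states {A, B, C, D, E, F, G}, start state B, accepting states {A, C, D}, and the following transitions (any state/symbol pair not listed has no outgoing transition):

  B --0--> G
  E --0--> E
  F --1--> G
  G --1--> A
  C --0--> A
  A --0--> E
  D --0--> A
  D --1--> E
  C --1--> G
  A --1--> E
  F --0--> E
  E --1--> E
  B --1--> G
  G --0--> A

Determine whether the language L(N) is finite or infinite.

finite

The useful states (reachable from B and able to reach an accepting state) are {A, B, G}.
Restricted to these states the transition graph has no cycle, so every accepting path has bounded length and L is finite.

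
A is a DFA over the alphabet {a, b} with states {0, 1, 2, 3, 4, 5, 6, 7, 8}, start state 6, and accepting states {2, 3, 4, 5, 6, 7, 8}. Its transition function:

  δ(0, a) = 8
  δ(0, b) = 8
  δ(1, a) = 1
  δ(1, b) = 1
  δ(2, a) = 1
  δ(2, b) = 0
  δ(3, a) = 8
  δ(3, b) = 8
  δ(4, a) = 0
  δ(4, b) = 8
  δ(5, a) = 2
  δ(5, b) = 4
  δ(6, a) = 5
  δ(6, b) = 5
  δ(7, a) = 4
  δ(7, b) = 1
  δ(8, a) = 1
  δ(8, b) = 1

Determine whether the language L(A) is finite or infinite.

finite

The useful states (reachable from 6 and able to reach an accepting state) are {0, 2, 4, 5, 6, 8}.
Restricted to these states the transition graph has no cycle, so every accepting path has bounded length and L is finite.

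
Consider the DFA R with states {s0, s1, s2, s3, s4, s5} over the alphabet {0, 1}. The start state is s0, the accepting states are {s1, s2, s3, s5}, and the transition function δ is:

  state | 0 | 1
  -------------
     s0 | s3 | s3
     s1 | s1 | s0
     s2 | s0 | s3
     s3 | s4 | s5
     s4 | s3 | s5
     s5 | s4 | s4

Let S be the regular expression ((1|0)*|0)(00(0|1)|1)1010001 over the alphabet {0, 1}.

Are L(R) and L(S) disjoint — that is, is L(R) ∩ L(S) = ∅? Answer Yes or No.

The string 11010001 is accepted by both R and S.
Hence L(R) ∩ L(S) ≠ ∅.

No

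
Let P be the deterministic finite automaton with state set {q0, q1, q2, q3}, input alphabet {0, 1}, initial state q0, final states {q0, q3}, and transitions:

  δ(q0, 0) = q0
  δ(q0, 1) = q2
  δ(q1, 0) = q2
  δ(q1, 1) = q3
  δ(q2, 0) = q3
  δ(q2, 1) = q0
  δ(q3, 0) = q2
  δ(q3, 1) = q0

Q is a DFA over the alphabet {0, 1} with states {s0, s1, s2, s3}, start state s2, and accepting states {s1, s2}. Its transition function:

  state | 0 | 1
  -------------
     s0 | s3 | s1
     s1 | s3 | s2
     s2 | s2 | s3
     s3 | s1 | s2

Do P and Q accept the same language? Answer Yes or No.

Yes

Exploring the product automaton P × Q from the start pair (q0, s2), following both machines on each input symbol, reaches 3 state pairs: (q0, s2), (q2, s3), (q3, s1).
P accepts in {q0, q3} and Q accepts in {s1, s2}. In every reachable pair the two components are either both accepting — (q0, s2), (q3, s1) — or both non-accepting, so no string is accepted by exactly one of the machines: L(P) \ L(Q) and L(Q) \ L(P) are both empty.
Hence every string is accepted by P iff it is accepted by Q, and the two languages coincide.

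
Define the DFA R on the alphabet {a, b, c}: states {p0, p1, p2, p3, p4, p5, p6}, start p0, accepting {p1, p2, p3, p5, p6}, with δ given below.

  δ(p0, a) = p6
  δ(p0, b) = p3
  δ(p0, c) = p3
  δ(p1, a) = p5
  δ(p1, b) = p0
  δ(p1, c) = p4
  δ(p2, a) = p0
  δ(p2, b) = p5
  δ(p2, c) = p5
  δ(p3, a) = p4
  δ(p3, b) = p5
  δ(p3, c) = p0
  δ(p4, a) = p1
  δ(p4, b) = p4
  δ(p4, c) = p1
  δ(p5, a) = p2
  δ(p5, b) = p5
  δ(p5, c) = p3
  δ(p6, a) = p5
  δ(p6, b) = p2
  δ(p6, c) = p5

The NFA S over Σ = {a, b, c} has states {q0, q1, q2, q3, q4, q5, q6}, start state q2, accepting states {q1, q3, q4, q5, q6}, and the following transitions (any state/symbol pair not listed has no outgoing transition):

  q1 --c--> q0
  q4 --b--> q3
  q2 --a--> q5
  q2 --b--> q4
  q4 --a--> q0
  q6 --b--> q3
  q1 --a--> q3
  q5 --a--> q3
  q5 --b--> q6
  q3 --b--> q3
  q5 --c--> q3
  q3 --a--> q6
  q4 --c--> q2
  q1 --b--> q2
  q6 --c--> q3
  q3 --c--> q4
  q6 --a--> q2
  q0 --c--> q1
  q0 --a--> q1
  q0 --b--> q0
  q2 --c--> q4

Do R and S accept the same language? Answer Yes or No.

Exploring the product automaton R × S from the start pair (p0, q2), following both machines on each input symbol, reaches 7 state pairs: (p0, q2), (p6, q5), (p3, q4), (p5, q3), (p2, q6), (p4, q0), (p1, q1).
R accepts in {p1, p2, p3, p5, p6} and S accepts in {q1, q3, q4, q5, q6}. In every reachable pair the two components are either both accepting — (p6, q5), (p3, q4), (p5, q3), (p2, q6), (p1, q1) — or both non-accepting, so no string is accepted by exactly one of the machines: L(R) \ L(S) and L(S) \ L(R) are both empty.
Hence every string is accepted by R iff it is accepted by S, and the two languages coincide.

Yes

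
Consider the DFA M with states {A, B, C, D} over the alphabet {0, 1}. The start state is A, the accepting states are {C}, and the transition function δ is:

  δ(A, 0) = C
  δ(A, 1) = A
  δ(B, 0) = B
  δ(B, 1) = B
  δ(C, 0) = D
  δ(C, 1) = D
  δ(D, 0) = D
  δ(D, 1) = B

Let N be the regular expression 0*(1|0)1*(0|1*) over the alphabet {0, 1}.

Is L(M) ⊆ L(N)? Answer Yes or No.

Converting the expression N to a DFA (subset construction, then merging equivalent states) gives the minimal DFA with states {n0, n1, n2, n3, n4}, start state n0, accepting states {n1, n2, n3} and transitions n0: 0→n1, 1→n2; n1: 0→n1, 1→n2; n2: 0→n3, 1→n2; n3: 0→n4, 1→n4; n4: 0→n4, 1→n4.
Exploring the product automaton M × N from the start pair (A, n0), following both machines on each input symbol, reaches 11 state pairs: (A, n0), (C, n1), (A, n2), (D, n1), (D, n2), (C, n3), (B, n2), (D, n3), (D, n4), (B, n3), (B, n4).
M accepts in {C} and N accepts in {n1, n2, n3}. The reachable pairs whose M-component is accepting are (C, n1), (C, n3); in each of them the N-component is accepting too, so the product for L(M) \ L(N) (M-component accepting, N-component rejecting) has no reachable accepting pair and the difference is empty.
Hence every string in L(M) is also in L(N).

Yes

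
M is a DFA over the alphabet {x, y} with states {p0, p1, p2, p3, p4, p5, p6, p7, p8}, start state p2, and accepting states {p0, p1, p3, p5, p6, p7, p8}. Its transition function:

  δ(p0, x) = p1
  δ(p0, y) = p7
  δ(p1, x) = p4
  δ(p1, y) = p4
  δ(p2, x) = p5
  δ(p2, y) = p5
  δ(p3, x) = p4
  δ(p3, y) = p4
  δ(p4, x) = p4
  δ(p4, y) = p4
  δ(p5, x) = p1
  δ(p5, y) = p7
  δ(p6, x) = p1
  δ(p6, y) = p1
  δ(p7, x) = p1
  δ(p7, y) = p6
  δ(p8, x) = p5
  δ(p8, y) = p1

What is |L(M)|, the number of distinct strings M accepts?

14

The useful subgraph on states {p1, p2, p5, p6, p7} is acyclic, so L(M) is finite; the longest accepting path visits 5 useful states, giving maximum string length 4.
Counting accepting paths from p2 by length: 2 of length 1, 4 of length 2, 4 of length 3, 4 of length 4. Total 14.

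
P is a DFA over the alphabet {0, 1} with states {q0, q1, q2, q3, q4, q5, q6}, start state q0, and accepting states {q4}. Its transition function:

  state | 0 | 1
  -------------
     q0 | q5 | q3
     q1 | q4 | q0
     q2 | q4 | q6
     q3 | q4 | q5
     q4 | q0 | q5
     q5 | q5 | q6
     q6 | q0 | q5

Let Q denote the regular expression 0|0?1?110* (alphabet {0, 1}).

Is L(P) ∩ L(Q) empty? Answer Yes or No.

Converting the expression Q to a DFA (subset construction, then merging equivalent states) gives the minimal DFA with states {r0, r1, r2, r3, r4, r5}, start state r0, accepting states {r1, r4, r5} and transitions r0: 0→r1, 1→r2; r1: 0→r3, 1→r2; r2: 0→r3, 1→r4; r3: 0→r3, 1→r3; r4: 0→r5, 1→r5; r5: 0→r5, 1→r3.
Exploring the product automaton P × Q from the start pair (q0, r0), following both machines on each input symbol, reaches 13 state pairs: (q0, r0), (q5, r1), (q3, r2), (q5, r3), (q6, r2), (q4, r3), (q5, r4), (q6, r3), (q0, r3), (q5, r5), (q6, r5), (q3, r3), (q0, r5).
P accepts in {q4} and Q accepts in {r1, r4, r5}; no reachable pair has both components accepting, so no string drives both machines to acceptance simultaneously and L(P) ∩ L(Q) = ∅.
So no string is accepted by both, and the intersection is empty.

Yes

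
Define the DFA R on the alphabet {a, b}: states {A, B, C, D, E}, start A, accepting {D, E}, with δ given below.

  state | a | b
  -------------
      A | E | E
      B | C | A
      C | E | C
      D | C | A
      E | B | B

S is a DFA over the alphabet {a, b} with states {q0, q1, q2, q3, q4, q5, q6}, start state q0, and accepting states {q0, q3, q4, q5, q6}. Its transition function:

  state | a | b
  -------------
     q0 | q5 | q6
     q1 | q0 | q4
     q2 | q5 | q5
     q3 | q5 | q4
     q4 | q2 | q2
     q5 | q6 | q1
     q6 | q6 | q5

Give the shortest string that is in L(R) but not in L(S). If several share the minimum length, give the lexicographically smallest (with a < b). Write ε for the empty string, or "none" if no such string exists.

aabb

The string aabb is accepted by R but not by S.
No shorter string lies in the difference, and aabb is the lexicographically first length-4 string in L(R) \ L(S).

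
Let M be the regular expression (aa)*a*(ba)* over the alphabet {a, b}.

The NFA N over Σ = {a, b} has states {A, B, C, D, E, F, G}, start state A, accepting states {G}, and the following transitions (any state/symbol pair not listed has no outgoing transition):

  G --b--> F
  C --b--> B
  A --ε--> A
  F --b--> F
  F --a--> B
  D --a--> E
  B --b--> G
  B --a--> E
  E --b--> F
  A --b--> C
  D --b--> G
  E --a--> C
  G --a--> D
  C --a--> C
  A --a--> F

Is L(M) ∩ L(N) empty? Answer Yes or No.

Yes

Converting the expression M to a DFA (subset construction, then merging equivalent states) gives the minimal DFA with states {m0, m1, m2, m3}, start state m0, accepting states {m0, m2} and transitions m0: a→m0, b→m1; m1: a→m2, b→m3; m2: a→m3, b→m1; m3: a→m3, b→m3.
Exploring the product automaton M × N from the start pair (m0, A), following both machines on each input symbol, reaches 19 state pairs: (m0, A), (m0, F), (m1, C), (m0, B), (m1, F), (m2, C), (m3, B), (m0, E), (m1, G), (m2, B), (m3, F), (m3, C), (m1, B), (m3, E), (m3, G), (m0, C), (m2, D), (m2, E), (m3, D).
M accepts in {m0, m2} and N accepts in {G}; no reachable pair has both components accepting, so no string drives both machines to acceptance simultaneously and L(M) ∩ L(N) = ∅.
So no string is accepted by both, and the intersection is empty.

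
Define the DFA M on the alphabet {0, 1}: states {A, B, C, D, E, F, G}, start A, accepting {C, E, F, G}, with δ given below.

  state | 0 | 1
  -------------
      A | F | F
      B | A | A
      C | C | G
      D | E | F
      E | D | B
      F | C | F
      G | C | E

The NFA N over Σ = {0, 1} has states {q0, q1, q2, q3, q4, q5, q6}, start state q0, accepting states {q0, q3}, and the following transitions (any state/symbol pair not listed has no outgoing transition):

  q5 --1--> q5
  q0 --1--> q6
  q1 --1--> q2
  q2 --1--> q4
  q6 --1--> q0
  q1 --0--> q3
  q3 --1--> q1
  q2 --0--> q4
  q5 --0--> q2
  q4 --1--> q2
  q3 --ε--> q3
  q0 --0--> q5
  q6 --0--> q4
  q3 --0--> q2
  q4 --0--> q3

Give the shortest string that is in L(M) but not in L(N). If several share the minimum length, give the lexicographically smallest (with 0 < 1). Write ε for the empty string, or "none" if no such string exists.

The string 0 is accepted by M but not by N.
No shorter string lies in the difference, and 0 is the lexicographically first length-1 string in L(M) \ L(N).

0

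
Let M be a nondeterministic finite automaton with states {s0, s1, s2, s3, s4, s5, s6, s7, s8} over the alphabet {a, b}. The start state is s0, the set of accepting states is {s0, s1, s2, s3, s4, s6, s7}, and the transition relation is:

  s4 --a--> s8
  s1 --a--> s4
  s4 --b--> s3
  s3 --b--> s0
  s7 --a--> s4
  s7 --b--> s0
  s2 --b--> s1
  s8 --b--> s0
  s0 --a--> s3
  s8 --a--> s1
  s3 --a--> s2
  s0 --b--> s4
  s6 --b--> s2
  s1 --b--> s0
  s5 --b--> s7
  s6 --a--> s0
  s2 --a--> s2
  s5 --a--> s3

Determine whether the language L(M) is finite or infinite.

infinite

State s0 is reachable from the start and can reach an accepting state, and it lies on the cycle s0 → s3 → s0.
Traversing that cycle any number of times yields accepted strings of unbounded length, so the language is infinite.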